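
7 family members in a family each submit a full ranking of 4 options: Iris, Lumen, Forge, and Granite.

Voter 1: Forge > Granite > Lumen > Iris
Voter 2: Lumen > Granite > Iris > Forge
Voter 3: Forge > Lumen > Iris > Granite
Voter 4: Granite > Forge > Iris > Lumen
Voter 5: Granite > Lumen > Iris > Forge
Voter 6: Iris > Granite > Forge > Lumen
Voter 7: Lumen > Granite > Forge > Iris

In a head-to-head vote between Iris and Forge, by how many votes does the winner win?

Ballots ranking Iris above Forge: 3.
Ballots ranking Forge above Iris: 4.
Forge wins 4–3, a margin of 1.

1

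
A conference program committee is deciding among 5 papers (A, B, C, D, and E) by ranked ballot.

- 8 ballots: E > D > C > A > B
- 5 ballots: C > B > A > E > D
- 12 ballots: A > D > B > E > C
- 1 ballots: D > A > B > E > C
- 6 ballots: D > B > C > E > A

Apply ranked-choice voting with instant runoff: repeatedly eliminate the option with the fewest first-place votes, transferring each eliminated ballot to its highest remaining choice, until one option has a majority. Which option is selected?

Round 1: A 12, E 8, D 7, C 5, B 0. B has the fewest and is eliminated.
Round 2: A 12, E 8, D 7, C 5. C has the fewest and is eliminated.
Round 3: A 17, E 8, D 7. A has a majority.

A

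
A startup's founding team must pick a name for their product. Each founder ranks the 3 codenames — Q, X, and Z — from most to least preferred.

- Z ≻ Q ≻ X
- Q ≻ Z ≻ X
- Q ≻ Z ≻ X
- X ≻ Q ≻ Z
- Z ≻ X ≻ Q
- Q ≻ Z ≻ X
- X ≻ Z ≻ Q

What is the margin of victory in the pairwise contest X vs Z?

Ballots ranking X above Z: 2.
Ballots ranking Z above X: 5.
Z wins 5–2, a margin of 3.

3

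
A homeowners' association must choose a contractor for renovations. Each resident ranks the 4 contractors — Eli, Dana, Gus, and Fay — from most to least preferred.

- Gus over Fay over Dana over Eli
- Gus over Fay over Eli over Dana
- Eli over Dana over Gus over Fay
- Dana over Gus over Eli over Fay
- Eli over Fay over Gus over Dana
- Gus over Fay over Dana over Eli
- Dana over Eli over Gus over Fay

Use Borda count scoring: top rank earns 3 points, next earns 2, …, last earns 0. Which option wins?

Gus

Borda scores:
  Eli: 0 + 1 + 3 + 1 + 3 + 0 + 2 = 10
  Dana: 1 + 0 + 2 + 3 + 0 + 1 + 3 = 10
  Gus: 3 + 3 + 1 + 2 + 1 + 3 + 1 = 14
  Fay: 2 + 2 + 0 + 0 + 2 + 2 + 0 = 8
Gus has the highest total.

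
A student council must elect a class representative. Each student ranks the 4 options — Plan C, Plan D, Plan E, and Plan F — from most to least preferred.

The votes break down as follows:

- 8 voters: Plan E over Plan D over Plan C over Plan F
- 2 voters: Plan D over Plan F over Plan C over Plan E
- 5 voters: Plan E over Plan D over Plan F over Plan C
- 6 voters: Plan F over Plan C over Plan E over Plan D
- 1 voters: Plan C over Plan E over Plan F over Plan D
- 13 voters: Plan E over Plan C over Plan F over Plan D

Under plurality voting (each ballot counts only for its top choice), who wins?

First-place vote totals:
  Plan C: 1
  Plan D: 2
  Plan E: 26
  Plan F: 6
Plan E has the most first-place votes.

Plan E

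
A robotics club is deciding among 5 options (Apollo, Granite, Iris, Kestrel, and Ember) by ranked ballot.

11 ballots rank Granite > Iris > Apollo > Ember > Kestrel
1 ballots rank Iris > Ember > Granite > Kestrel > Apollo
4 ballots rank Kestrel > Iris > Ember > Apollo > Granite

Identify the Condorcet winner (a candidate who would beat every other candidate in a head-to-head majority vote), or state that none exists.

Granite

Head-to-head results (16 voters total):
Apollo vs Granite: Granite wins 12–4.
Apollo vs Iris: Iris wins 16–0.
Apollo vs Kestrel: Apollo wins 11–5.
Apollo vs Ember: Apollo wins 11–5.
Granite vs Iris: Granite wins 11–5.
Granite vs Kestrel: Granite wins 12–4.
Granite vs Ember: Granite wins 11–5.
Iris vs Kestrel: Iris wins 12–4.
Iris vs Ember: Iris wins 16–0.
Kestrel vs Ember: Ember wins 12–4.
Granite beats each rival — Apollo (12–4), Iris (11–5), Kestrel (12–4), Ember (11–5) — so Granite is the Condorcet winner.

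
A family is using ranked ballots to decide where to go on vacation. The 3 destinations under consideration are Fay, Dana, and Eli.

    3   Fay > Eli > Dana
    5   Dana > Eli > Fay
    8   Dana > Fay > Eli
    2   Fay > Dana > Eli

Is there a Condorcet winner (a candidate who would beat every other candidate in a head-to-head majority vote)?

Head-to-head results (18 voters total):
Fay vs Dana: Dana wins 13–5.
Fay vs Eli: Fay wins 13–5.
Dana vs Eli: Dana wins 15–3.
Dana beats each rival — Fay (13–5), Eli (15–3) — so Dana is the Condorcet winner.

Yes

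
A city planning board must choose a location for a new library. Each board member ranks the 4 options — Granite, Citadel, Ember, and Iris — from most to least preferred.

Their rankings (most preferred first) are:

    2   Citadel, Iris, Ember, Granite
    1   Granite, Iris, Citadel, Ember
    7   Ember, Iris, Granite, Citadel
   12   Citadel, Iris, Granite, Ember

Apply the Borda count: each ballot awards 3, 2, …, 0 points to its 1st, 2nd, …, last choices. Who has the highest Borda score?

Iris

Borda scores:
  Granite: 2·0 + 3 + 7·1 + 12·1 = 22
  Citadel: 2·3 + 1 + 7·0 + 12·3 = 43
  Ember: 2·1 + 0 + 7·3 + 12·0 = 23
  Iris: 2·2 + 2 + 7·2 + 12·2 = 44
Iris has the highest total.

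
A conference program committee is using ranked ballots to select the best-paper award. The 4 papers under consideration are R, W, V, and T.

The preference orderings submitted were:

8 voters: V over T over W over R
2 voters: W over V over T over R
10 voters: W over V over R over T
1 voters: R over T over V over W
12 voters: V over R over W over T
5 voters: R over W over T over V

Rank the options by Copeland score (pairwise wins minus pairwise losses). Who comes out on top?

V

Pairwise results:
  R vs W: W wins 20–18.
  R vs V: V wins 32–6.
  R vs T: R wins 28–10.
  W vs V: V wins 21–17.
  W vs T: W wins 29–9.
  V vs T: V wins 32–6.
Copeland scores (wins − losses):
  R: 1 − 2 = -1
  W: 2 − 1 = 1
  V: 3 − 0 = 3
  T: 0 − 3 = -3
V has the best Copeland score.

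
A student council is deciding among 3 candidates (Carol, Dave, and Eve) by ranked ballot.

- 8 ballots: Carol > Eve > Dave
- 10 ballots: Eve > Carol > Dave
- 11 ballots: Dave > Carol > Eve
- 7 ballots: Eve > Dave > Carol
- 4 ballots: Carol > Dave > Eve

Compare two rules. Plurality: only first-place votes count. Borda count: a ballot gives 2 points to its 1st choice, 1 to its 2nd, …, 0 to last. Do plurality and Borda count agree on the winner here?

No

Plurality first-place counts: Carol 12, Dave 11, Eve 17 → Eve.
Borda totals: Carol 45, Dave 33, Eve 42 → Carol.
The two rules disagree: plurality picks Eve, Borda picks Carol.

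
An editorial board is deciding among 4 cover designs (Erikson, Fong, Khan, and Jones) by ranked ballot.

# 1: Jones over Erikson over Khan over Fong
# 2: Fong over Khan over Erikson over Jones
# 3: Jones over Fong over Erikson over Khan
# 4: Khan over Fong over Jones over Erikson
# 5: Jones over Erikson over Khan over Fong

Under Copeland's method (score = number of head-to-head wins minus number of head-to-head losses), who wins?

Pairwise results:
  Erikson vs Fong: Fong wins 3–2.
  Erikson vs Khan: Erikson wins 3–2.
  Erikson vs Jones: Jones wins 4–1.
  Fong vs Khan: Khan wins 3–2.
  Fong vs Jones: Jones wins 3–2.
  Khan vs Jones: Jones wins 3–2.
Copeland scores (wins − losses):
  Erikson: 1 − 2 = -1
  Fong: 1 − 2 = -1
  Khan: 1 − 2 = -1
  Jones: 3 − 0 = 3
Jones has the best Copeland score.

Jones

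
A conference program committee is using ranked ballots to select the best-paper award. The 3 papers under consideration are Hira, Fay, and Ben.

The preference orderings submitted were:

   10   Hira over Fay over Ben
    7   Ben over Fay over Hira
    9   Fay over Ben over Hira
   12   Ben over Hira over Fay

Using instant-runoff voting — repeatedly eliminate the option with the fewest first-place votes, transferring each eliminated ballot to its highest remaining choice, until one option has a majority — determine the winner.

Round 1: Ben 19, Hira 10, Fay 9. Fay has the fewest and is eliminated.
Round 2: Ben 28, Hira 10. Ben has a majority.

Ben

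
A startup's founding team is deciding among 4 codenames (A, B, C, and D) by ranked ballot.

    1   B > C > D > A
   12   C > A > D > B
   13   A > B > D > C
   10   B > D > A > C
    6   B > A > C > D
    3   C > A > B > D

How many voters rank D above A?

Ballots ranking D above A: 1+10 = 11.
Ballots ranking A above D: 12+13+6+3 = 34.
So 11 of 45 voters prefer D to A.

11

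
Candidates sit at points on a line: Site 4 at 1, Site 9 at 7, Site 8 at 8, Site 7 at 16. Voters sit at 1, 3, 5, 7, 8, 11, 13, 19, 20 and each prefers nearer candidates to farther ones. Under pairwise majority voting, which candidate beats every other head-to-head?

With single-peaked preferences on a line, the Condorcet winner is the candidate closest to the median voter.
The median voter (position 8) is closest to Site 8 at 8.
Check: Site 8 vs Site 4 — voters closer to Site 8: 7 of 9.

Site 8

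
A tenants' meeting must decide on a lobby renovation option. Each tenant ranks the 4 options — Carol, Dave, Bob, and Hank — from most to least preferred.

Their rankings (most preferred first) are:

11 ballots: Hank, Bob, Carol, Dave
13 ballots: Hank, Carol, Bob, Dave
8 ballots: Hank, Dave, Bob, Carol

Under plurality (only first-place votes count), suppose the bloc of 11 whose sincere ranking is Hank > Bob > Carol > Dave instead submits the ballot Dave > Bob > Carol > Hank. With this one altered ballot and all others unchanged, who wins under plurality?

First-place totals with the altered ballot: Carol 0, Dave 11, Bob 0, Hank 21.
The winner is unchanged: still Hank.

Hank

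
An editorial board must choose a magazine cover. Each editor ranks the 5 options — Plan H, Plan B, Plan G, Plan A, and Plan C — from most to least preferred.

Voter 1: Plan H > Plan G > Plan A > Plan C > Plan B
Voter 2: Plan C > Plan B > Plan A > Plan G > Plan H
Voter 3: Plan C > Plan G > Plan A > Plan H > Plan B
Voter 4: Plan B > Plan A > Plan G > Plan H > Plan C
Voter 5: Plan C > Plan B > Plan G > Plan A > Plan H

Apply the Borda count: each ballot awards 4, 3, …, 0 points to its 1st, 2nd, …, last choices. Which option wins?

Borda scores:
  Plan H: 4 + 0 + 1 + 1 + 0 = 6
  Plan B: 0 + 3 + 0 + 4 + 3 = 10
  Plan G: 3 + 1 + 3 + 2 + 2 = 11
  Plan A: 2 + 2 + 2 + 3 + 1 = 10
  Plan C: 1 + 4 + 4 + 0 + 4 = 13
Plan C has the highest total.

Plan C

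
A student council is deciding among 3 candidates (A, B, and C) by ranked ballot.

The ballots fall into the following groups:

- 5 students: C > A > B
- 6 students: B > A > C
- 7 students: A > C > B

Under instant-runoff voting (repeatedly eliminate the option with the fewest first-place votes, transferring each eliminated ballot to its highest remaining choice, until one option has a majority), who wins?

Round 1: A 7, B 6, C 5. C has the fewest and is eliminated.
Round 2: A 12, B 6. A has a majority.

A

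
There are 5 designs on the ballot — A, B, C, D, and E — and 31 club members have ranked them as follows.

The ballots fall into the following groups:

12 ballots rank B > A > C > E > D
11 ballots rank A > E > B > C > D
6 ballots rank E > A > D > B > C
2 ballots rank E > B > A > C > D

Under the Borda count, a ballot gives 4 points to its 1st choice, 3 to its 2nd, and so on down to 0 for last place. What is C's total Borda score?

Borda scores:
  A: 12·3 + 11·4 + 6·3 + 2·2 = 102
  B: 12·4 + 11·2 + 6·1 + 2·3 = 82
  C: 12·2 + 11·1 + 6·0 + 2·1 = 37
  D: 12·0 + 11·0 + 6·2 + 2·0 = 12
  E: 12·1 + 11·3 + 6·4 + 2·4 = 77

37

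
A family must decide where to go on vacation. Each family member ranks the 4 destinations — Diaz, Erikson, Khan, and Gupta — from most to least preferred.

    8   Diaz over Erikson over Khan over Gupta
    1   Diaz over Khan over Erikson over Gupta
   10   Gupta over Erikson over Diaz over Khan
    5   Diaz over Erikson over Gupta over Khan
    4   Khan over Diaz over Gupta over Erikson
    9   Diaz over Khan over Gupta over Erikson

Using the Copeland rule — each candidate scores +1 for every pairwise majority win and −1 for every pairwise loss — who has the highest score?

Pairwise results:
  Diaz vs Erikson: Diaz wins 27–10.
  Diaz vs Khan: Diaz wins 33–4.
  Diaz vs Gupta: Diaz wins 27–10.
  Erikson vs Khan: Erikson wins 23–14.
  Erikson vs Gupta: Gupta wins 23–14.
  Khan vs Gupta: Khan wins 22–15.
Copeland scores (wins − losses):
  Diaz: 3 − 0 = 3
  Erikson: 1 − 2 = -1
  Khan: 1 − 2 = -1
  Gupta: 1 − 2 = -1
Diaz has the best Copeland score.

Diaz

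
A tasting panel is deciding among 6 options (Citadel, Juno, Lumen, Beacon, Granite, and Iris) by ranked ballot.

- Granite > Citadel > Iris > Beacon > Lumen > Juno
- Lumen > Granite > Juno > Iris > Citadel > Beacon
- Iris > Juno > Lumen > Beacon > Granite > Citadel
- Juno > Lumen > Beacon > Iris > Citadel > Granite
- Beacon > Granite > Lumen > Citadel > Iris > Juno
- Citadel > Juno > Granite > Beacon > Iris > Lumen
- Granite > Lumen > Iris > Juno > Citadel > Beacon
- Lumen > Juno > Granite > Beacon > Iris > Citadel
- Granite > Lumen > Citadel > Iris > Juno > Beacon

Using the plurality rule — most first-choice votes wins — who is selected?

First-place vote totals:
  Citadel: 1
  Juno: 1
  Lumen: 2
  Beacon: 1
  Granite: 3
  Iris: 1
Granite has the most first-place votes.

Granite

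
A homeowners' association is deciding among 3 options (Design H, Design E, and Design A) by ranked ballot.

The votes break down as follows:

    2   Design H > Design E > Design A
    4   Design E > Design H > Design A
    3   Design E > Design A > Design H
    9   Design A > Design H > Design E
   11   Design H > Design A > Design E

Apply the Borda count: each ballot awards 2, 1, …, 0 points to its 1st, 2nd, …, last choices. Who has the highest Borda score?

Borda scores:
  Design H: 2·2 + 4·1 + 3·0 + 9·1 + 11·2 = 39
  Design E: 2·1 + 4·2 + 3·2 + 9·0 + 11·0 = 16
  Design A: 2·0 + 4·0 + 3·1 + 9·2 + 11·1 = 32
Design H has the highest total.

Design H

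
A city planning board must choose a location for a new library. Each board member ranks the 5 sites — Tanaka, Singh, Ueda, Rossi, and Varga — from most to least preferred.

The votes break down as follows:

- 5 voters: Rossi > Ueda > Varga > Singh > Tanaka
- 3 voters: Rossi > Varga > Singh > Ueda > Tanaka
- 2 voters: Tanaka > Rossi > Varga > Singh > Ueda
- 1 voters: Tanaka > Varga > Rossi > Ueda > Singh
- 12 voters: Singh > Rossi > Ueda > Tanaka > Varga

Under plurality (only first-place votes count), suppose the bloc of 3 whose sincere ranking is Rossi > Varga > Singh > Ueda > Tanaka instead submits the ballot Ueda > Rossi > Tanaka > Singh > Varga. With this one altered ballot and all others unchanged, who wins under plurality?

First-place totals with the altered ballot: Tanaka 3, Singh 12, Ueda 3, Rossi 5, Varga 0.
The winner is unchanged: still Singh.

Singh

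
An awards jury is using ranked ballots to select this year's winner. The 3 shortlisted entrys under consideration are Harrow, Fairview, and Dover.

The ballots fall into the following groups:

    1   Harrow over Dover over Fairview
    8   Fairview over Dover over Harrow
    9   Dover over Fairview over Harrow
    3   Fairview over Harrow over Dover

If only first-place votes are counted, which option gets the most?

First-place vote totals:
  Harrow: 1
  Fairview: 11
  Dover: 9
Fairview has the most first-place votes.

Fairview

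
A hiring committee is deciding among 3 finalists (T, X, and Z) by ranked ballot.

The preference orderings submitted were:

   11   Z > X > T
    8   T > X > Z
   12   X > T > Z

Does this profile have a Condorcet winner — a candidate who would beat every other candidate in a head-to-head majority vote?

Yes

Head-to-head results (31 voters total):
T vs X: X wins 23–8.
T vs Z: T wins 20–11.
X vs Z: X wins 20–11.
X beats each rival — T (23–8), Z (20–11) — so X is the Condorcet winner.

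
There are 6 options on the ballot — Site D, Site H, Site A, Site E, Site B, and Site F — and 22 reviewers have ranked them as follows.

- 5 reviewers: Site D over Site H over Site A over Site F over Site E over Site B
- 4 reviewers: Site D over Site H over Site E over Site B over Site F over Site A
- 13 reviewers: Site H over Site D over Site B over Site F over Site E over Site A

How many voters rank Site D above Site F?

Ballots ranking Site D above Site F: 5+4+13 = 22.
Ballots ranking Site F above Site D: 0.
So 22 of 22 voters prefer Site D to Site F.

22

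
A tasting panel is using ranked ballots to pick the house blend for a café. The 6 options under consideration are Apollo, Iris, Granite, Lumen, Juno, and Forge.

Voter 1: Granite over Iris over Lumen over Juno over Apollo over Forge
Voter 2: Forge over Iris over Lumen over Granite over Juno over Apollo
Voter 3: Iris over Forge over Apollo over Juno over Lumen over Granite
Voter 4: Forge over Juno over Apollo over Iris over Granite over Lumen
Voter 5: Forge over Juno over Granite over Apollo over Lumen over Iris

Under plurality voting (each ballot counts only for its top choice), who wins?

Forge

First-place vote totals:
  Apollo: 0
  Iris: 1
  Granite: 1
  Lumen: 0
  Juno: 0
  Forge: 3
Forge has the most first-place votes.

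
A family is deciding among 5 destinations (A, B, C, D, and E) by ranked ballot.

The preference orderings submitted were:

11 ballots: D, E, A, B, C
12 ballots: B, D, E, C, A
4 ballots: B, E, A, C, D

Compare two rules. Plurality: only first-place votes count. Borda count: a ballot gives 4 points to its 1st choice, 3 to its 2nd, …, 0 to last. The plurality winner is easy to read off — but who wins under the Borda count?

Plurality first-place counts: A 0, B 16, C 0, D 11, E 0 → B.
Borda totals: A 30, B 75, C 16, D 80, E 69 → D.

D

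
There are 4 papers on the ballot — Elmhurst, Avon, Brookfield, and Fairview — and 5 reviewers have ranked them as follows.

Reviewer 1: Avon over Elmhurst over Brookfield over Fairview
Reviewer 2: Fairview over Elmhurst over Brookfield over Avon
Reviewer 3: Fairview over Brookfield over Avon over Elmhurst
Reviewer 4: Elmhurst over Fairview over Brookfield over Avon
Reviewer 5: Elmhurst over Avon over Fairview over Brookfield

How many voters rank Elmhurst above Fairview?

Ballots ranking Elmhurst above Fairview: 3.
Ballots ranking Fairview above Elmhurst: 2.
So 3 of 5 voters prefer Elmhurst to Fairview.

3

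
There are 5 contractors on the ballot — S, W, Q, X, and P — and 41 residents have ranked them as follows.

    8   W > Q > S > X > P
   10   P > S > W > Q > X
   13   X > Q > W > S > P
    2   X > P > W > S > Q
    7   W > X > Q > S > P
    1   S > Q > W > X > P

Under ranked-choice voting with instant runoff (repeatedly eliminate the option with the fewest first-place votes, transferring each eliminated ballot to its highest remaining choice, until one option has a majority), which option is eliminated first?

Q

Round 1: W 15, X 15, P 10, S 1, Q 0. Q has the fewest and is eliminated.
Round 2: W 15, X 15, P 10, S 1. S has the fewest and is eliminated.
Round 3: W 16, X 15, P 10. P has the fewest and is eliminated.
Round 4: W 26, X 15. W has a majority.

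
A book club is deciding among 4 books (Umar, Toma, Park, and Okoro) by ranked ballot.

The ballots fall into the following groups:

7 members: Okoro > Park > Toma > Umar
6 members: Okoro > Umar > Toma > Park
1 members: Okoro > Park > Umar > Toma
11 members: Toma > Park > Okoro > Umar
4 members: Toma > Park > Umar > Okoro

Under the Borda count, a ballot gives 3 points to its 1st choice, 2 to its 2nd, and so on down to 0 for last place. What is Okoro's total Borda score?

53

Borda scores:
  Umar: 7·0 + 6·2 + 1 + 11·0 + 4·1 = 17
  Toma: 7·1 + 6·1 + 0 + 11·3 + 4·3 = 58
  Park: 7·2 + 6·0 + 2 + 11·2 + 4·2 = 46
  Okoro: 7·3 + 6·3 + 3 + 11·1 + 4·0 = 53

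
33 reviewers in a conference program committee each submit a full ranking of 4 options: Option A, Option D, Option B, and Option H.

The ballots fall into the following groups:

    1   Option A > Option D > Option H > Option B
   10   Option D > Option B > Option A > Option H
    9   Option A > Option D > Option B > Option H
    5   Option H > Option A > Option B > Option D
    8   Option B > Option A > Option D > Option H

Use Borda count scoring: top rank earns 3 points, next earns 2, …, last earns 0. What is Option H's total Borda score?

16

Borda scores:
  Option A: 3 + 10·1 + 9·3 + 5·2 + 8·2 = 66
  Option D: 2 + 10·3 + 9·2 + 5·0 + 8·1 = 58
  Option B: 0 + 10·2 + 9·1 + 5·1 + 8·3 = 58
  Option H: 1 + 10·0 + 9·0 + 5·3 + 8·0 = 16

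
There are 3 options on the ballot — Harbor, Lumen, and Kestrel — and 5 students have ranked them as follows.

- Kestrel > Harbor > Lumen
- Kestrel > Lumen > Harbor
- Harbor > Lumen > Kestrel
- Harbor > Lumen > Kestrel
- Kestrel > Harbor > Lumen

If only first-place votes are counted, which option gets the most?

Kestrel

First-place vote totals:
  Harbor: 2
  Lumen: 0
  Kestrel: 3
Kestrel has the most first-place votes.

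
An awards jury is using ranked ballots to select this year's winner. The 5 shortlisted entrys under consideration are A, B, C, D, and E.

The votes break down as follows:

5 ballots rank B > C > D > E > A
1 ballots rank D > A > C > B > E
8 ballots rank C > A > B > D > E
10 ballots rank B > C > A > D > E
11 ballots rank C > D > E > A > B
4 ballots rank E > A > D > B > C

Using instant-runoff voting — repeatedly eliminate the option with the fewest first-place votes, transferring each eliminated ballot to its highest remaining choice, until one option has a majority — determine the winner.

Round 1: C 19, B 15, E 4, D 1, A 0. A has the fewest and is eliminated.
Round 2: C 19, B 15, E 4, D 1. D has the fewest and is eliminated.
Round 3: C 20, B 15, E 4. C has a majority.

C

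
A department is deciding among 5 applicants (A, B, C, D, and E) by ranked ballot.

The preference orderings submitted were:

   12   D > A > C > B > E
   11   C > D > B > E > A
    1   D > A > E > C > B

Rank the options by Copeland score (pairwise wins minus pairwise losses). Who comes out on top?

D

Pairwise results:
  A vs B: A wins 13–11.
  A vs C: A wins 13–11.
  A vs D: D wins 24–0.
  A vs E: A wins 13–11.
  B vs C: C wins 24–0.
  B vs D: D wins 24–0.
  B vs E: B wins 23–1.
  C vs D: D wins 13–11.
  C vs E: C wins 23–1.
  D vs E: D wins 24–0.
Copeland scores (wins − losses):
  A: 3 − 1 = 2
  B: 1 − 3 = -2
  C: 2 − 2 = 0
  D: 4 − 0 = 4
  E: 0 − 4 = -4
D has the best Copeland score.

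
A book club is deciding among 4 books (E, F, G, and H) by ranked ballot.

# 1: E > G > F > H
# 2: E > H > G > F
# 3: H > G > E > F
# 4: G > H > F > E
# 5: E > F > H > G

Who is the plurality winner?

E

First-place vote totals:
  E: 3
  F: 0
  G: 1
  H: 1
E has the most first-place votes.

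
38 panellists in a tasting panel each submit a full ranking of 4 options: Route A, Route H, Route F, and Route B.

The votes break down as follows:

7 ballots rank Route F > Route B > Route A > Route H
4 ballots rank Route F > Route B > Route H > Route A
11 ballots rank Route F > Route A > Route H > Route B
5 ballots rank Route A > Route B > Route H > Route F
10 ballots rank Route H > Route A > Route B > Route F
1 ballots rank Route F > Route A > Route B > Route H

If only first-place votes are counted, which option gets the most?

First-place vote totals:
  Route A: 5
  Route H: 10
  Route F: 23
  Route B: 0
Route F has the most first-place votes.

Route F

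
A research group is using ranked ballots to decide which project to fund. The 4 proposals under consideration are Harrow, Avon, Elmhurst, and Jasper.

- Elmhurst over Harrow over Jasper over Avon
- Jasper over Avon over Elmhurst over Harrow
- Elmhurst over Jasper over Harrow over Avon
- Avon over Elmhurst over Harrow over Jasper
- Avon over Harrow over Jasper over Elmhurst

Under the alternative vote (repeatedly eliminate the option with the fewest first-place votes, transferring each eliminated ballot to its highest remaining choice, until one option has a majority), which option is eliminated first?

Harrow

Round 1: Avon 2, Elmhurst 2, Jasper 1, Harrow 0. Harrow has the fewest and is eliminated.
Round 2: Avon 2, Elmhurst 2, Jasper 1. Jasper has the fewest and is eliminated.
Round 3: Avon 3, Elmhurst 2. Avon has a majority.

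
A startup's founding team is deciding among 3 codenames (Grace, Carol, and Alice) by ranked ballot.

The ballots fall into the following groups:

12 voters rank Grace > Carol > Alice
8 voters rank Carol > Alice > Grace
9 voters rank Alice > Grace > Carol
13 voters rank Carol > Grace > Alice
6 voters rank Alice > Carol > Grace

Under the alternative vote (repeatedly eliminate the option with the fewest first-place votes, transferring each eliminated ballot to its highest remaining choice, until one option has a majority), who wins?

Carol

Round 1: Carol 21, Alice 15, Grace 12. Grace has the fewest and is eliminated.
Round 2: Carol 33, Alice 15. Carol has a majority.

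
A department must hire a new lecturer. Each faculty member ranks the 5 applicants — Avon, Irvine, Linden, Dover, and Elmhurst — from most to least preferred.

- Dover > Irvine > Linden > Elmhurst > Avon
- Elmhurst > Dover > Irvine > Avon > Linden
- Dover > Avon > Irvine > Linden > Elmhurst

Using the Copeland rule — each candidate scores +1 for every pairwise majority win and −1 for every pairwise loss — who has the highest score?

Pairwise results:
  Avon vs Irvine: Irvine wins 2–1.
  Avon vs Linden: Avon wins 2–1.
  Avon vs Dover: Dover wins 3–0.
  Avon vs Elmhurst: Elmhurst wins 2–1.
  Irvine vs Linden: Irvine wins 3–0.
  Irvine vs Dover: Dover wins 3–0.
  Irvine vs Elmhurst: Irvine wins 2–1.
  Linden vs Dover: Dover wins 3–0.
  Linden vs Elmhurst: Linden wins 2–1.
  Dover vs Elmhurst: Dover wins 2–1.
Copeland scores (wins − losses):
  Avon: 1 − 3 = -2
  Irvine: 3 − 1 = 2
  Linden: 1 − 3 = -2
  Dover: 4 − 0 = 4
  Elmhurst: 1 − 3 = -2
Dover has the best Copeland score.

Dover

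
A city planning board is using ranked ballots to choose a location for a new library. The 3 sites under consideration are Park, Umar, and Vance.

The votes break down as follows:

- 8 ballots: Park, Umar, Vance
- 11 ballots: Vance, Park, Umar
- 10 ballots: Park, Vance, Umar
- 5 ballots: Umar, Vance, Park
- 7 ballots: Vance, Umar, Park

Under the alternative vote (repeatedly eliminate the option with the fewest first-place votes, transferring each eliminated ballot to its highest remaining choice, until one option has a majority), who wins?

Vance

Round 1: Park 18, Vance 18, Umar 5. Umar has the fewest and is eliminated.
Round 2: Vance 23, Park 18. Vance has a majority.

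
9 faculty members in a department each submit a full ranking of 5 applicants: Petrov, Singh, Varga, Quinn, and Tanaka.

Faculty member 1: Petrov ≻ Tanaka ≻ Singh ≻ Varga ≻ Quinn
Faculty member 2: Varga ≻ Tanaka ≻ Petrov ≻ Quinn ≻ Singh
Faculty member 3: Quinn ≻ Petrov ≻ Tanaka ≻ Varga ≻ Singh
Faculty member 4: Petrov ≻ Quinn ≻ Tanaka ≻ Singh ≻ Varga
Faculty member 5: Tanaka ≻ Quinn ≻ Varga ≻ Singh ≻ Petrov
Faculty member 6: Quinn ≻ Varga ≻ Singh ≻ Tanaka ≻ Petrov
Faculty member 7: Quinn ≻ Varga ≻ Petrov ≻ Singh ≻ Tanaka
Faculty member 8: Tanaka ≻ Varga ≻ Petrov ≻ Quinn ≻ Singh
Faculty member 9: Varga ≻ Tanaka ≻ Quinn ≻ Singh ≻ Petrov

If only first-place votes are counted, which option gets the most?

First-place vote totals:
  Petrov: 2
  Singh: 0
  Varga: 2
  Quinn: 3
  Tanaka: 2
Quinn has the most first-place votes.

Quinn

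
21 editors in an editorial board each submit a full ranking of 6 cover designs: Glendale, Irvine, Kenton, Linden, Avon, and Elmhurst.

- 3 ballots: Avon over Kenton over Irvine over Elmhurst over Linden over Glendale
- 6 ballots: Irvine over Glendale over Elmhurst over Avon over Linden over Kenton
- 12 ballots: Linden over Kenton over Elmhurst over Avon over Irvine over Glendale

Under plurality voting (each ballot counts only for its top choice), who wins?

Linden

First-place vote totals:
  Glendale: 0
  Irvine: 6
  Kenton: 0
  Linden: 12
  Avon: 3
  Elmhurst: 0
Linden has the most first-place votes.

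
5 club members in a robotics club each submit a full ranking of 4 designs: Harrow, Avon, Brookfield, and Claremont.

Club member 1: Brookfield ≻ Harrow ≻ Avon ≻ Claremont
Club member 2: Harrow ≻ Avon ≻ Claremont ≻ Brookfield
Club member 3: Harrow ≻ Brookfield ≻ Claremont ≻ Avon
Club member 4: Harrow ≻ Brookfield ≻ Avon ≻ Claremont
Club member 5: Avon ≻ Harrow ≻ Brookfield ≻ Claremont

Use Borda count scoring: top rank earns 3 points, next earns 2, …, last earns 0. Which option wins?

Borda scores:
  Harrow: 2 + 3 + 3 + 3 + 2 = 13
  Avon: 1 + 2 + 0 + 1 + 3 = 7
  Brookfield: 3 + 0 + 2 + 2 + 1 = 8
  Claremont: 0 + 1 + 1 + 0 + 0 = 2
Harrow has the highest total.

Harrow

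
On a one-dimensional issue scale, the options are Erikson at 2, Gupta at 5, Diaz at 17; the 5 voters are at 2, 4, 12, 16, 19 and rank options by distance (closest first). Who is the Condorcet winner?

With single-peaked preferences on a line, the Condorcet winner is the candidate closest to the median voter.
The median voter (position 12) is closest to Diaz at 17.
Check: Diaz vs Gupta — voters closer to Diaz: 3 of 5.

Diaz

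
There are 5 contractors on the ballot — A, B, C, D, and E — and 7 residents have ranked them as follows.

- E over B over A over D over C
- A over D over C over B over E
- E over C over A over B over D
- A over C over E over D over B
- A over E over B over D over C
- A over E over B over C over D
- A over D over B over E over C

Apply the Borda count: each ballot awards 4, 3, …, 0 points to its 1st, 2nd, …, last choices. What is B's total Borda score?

11

Borda scores:
  A: 2 + 4 + 2 + 4 + 4 + 4 + 4 = 24
  B: 3 + 1 + 1 + 0 + 2 + 2 + 2 = 11
  C: 0 + 2 + 3 + 3 + 0 + 1 + 0 = 9
  D: 1 + 3 + 0 + 1 + 1 + 0 + 3 = 9
  E: 4 + 0 + 4 + 2 + 3 + 3 + 1 = 17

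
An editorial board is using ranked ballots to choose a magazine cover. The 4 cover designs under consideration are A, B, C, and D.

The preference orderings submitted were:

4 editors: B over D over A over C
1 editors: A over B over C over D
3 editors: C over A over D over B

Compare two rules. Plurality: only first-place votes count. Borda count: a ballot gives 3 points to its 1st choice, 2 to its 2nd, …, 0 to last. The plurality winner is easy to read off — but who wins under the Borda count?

Plurality first-place counts: A 1, B 4, C 3, D 0 → B.
Borda totals: A 13, B 14, C 10, D 11 → B.

B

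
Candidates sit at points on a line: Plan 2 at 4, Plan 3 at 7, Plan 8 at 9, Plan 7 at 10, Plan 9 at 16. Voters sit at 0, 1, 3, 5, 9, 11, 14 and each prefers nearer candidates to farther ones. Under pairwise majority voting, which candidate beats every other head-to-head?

With single-peaked preferences on a line, the Condorcet winner is the candidate closest to the median voter.
The median voter (position 5) is closest to Plan 2 at 4.
Check: Plan 2 vs Plan 8 — voters closer to Plan 2: 4 of 7.

Plan 2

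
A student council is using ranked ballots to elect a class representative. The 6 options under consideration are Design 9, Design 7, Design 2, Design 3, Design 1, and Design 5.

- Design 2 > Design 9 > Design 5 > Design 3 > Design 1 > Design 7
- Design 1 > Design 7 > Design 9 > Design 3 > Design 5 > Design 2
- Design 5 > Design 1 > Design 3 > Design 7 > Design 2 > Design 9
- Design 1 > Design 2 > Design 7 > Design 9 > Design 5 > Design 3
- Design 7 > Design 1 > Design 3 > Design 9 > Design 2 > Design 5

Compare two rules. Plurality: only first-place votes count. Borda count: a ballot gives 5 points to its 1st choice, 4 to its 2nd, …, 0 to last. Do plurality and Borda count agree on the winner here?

Yes

Plurality first-place counts: Design 9 0, Design 7 1, Design 2 1, Design 3 0, Design 1 2, Design 5 1 → Design 1.
Borda totals: Design 9 11, Design 7 14, Design 2 11, Design 3 10, Design 1 19, Design 5 10 → Design 1.
The two rules agree on Design 1.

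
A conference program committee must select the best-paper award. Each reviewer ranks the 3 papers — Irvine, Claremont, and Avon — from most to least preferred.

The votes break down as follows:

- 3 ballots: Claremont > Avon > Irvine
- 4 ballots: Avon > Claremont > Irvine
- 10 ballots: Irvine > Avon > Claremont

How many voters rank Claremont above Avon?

3

Ballots ranking Claremont above Avon: 3.
Ballots ranking Avon above Claremont: 4+10 = 14.
So 3 of 17 voters prefer Claremont to Avon.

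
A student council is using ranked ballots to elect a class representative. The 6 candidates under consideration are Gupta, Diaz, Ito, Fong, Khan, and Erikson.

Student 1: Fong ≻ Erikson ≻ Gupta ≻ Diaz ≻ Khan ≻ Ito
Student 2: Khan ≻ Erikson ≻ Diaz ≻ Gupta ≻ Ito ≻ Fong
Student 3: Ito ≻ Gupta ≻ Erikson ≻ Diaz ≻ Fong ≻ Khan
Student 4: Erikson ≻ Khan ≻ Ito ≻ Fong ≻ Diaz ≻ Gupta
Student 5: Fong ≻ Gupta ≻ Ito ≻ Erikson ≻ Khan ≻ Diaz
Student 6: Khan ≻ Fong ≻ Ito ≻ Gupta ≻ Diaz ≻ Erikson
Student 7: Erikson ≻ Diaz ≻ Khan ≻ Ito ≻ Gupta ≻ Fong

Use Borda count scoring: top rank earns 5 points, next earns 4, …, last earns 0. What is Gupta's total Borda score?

Borda scores:
  Gupta: 3 + 2 + 4 + 0 + 4 + 2 + 1 = 16
  Diaz: 2 + 3 + 2 + 1 + 0 + 1 + 4 = 13
  Ito: 0 + 1 + 5 + 3 + 3 + 3 + 2 = 17
  Fong: 5 + 0 + 1 + 2 + 5 + 4 + 0 = 17
  Khan: 1 + 5 + 0 + 4 + 1 + 5 + 3 = 19
  Erikson: 4 + 4 + 3 + 5 + 2 + 0 + 5 = 23

16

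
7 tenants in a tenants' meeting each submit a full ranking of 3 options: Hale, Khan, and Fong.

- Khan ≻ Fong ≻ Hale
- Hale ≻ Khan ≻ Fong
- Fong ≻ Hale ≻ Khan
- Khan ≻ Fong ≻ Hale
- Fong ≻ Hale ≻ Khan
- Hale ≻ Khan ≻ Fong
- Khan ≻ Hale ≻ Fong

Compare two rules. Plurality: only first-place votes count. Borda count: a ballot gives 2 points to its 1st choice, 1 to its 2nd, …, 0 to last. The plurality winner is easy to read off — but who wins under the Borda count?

Khan

Plurality first-place counts: Hale 2, Khan 3, Fong 2 → Khan.
Borda totals: Hale 7, Khan 8, Fong 6 → Khan.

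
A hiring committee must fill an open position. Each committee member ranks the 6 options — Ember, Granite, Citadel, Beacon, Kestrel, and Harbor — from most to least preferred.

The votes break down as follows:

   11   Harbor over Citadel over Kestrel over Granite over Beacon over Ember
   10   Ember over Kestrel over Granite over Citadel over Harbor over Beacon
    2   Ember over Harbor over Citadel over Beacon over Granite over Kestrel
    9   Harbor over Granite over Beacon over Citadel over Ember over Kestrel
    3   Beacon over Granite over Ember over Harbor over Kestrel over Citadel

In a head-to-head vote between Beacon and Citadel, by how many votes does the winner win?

Ballots ranking Beacon above Citadel: 9+3 = 12.
Ballots ranking Citadel above Beacon: 11+10+2 = 23.
Citadel wins 23–12, a margin of 11.

11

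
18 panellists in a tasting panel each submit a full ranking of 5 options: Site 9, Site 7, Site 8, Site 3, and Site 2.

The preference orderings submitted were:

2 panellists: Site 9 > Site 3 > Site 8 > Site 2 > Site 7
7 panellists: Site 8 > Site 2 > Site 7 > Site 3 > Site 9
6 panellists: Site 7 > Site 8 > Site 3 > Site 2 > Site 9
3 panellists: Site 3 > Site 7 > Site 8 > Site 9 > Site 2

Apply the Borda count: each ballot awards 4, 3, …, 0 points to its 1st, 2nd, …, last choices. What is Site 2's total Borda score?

Borda scores:
  Site 9: 2·4 + 7·0 + 6·0 + 3·1 = 11
  Site 7: 2·0 + 7·2 + 6·4 + 3·3 = 47
  Site 8: 2·2 + 7·4 + 6·3 + 3·2 = 56
  Site 3: 2·3 + 7·1 + 6·2 + 3·4 = 37
  Site 2: 2·1 + 7·3 + 6·1 + 3·0 = 29

29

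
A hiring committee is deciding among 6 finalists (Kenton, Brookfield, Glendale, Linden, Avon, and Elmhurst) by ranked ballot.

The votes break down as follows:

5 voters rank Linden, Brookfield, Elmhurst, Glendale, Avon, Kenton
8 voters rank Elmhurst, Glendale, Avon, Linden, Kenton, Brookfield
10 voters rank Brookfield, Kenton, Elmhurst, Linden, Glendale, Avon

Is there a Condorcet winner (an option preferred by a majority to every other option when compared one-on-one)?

No

Head-to-head results (23 voters total):
Kenton vs Brookfield: Brookfield wins 15–8.
Kenton vs Glendale: Glendale wins 13–10.
Kenton vs Linden: Linden wins 13–10.
Kenton vs Avon: Avon wins 13–10.
Kenton vs Elmhurst: Elmhurst wins 13–10.
Brookfield vs Glendale: Brookfield wins 15–8.
Brookfield vs Linden: Linden wins 13–10.
Brookfield vs Avon: Brookfield wins 15–8.
Brookfield vs Elmhurst: Brookfield wins 15–8.
Glendale vs Linden: Linden wins 15–8.
Glendale vs Avon: Glendale wins 23–0.
Glendale vs Elmhurst: Elmhurst wins 23–0.
Linden vs Avon: Linden wins 15–8.
Linden vs Elmhurst: Elmhurst wins 18–5.
Avon vs Elmhurst: Elmhurst wins 23–0.
No candidate beats all others: Brookfield beats Elmhurst beats Linden beats Brookfield, a majority cycle.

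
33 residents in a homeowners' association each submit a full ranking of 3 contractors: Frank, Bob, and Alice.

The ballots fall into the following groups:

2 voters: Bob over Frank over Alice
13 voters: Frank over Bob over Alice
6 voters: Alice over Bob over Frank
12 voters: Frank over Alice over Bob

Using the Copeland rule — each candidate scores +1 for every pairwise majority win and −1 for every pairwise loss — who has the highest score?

Pairwise results:
  Frank vs Bob: Frank wins 25–8.
  Frank vs Alice: Frank wins 27–6.
  Bob vs Alice: Alice wins 18–15.
Copeland scores (wins − losses):
  Frank: 2 − 0 = 2
  Bob: 0 − 2 = -2
  Alice: 1 − 1 = 0
Frank has the best Copeland score.

Frank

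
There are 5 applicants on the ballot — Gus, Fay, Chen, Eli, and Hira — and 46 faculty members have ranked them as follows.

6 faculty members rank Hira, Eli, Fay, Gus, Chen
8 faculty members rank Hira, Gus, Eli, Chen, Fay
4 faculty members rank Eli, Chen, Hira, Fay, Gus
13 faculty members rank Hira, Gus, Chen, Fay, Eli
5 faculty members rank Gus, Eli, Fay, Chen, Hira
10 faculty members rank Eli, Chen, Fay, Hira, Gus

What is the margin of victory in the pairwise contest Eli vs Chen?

20

Ballots ranking Eli above Chen: 6+8+4+5+10 = 33.
Ballots ranking Chen above Eli: 13.
Eli wins 33–13, a margin of 20.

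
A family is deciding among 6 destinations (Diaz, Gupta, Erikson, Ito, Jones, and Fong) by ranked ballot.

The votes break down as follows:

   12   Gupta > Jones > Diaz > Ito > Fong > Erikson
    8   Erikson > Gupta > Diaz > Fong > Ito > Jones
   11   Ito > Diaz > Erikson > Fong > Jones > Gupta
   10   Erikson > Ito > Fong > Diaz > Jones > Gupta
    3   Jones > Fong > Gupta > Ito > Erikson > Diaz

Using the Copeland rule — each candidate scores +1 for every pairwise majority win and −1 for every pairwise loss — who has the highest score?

Ito

Pairwise results:
  Diaz vs Gupta: Gupta wins 23–21.
  Diaz vs Erikson: Diaz wins 23–21.
  Diaz vs Ito: Ito wins 24–20.
  Diaz vs Jones: Diaz wins 29–15.
  Diaz vs Fong: Diaz wins 31–13.
  Gupta vs Erikson: Erikson wins 29–15.
  Gupta vs Ito: Gupta wins 23–21.
  Gupta vs Jones: Jones wins 24–20.
  Gupta vs Fong: Fong wins 24–20.
  Erikson vs Ito: Ito wins 26–18.
  Erikson vs Jones: Erikson wins 29–15.
  Erikson vs Fong: Erikson wins 29–15.
  Ito vs Jones: Ito wins 29–15.
  Ito vs Fong: Ito wins 33–11.
  Jones vs Fong: Fong wins 29–15.
Copeland scores (wins − losses):
  Diaz: 3 − 2 = 1
  Gupta: 2 − 3 = -1
  Erikson: 3 − 2 = 1
  Ito: 4 − 1 = 3
  Jones: 1 − 4 = -3
  Fong: 2 − 3 = -1
Ito has the best Copeland score.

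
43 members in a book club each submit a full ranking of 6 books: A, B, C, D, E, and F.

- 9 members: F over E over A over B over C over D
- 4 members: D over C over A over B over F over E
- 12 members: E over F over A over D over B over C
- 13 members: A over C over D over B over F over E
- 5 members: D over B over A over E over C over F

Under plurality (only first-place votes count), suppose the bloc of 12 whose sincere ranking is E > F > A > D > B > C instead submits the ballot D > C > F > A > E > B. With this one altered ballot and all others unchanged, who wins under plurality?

First-place totals with the altered ballot: A 13, B 0, C 0, D 21, E 0, F 9.
The switch changes the winner from A to D.

D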